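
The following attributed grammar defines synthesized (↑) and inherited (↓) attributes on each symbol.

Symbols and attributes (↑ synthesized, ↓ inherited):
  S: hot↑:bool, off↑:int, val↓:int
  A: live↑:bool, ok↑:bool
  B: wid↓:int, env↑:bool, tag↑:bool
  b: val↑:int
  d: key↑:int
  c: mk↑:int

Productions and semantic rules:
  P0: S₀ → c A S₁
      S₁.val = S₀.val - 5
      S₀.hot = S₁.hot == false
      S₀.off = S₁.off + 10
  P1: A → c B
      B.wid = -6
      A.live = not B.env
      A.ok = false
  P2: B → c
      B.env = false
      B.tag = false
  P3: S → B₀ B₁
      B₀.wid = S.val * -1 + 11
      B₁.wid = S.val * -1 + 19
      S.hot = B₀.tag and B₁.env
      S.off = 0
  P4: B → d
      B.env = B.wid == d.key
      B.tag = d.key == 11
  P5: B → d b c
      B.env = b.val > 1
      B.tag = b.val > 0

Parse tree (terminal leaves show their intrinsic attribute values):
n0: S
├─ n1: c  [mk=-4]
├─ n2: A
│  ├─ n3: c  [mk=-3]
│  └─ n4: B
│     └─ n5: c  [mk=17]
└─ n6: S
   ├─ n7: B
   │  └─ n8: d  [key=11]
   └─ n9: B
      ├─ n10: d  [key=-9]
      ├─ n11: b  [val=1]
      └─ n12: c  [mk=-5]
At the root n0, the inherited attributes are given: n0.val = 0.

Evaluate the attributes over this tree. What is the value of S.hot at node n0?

1. n0.val = 0  [given at root]
2. n1.mk = -4  [terminal]
3. n3.mk = -3  [terminal]
4. n4.wid = -6  [-6]
5. n5.mk = 17  [terminal]
6. n4.env = false  [false]
7. n4.tag = false  [false]
8. n2.live = true  [not B.env]
9. n2.ok = false  [false]
10. n6.val = -5  [S₀.val - 5]
11. n7.wid = 16  [S.val * -1 + 11]
12. n8.key = 11  [terminal]
13. n7.env = false  [B.wid == d.key]
14. n7.tag = true  [d.key == 11]
15. n9.wid = 24  [S.val * -1 + 19]
16. n10.key = -9  [terminal]
17. n11.val = 1  [terminal]
18. n12.mk = -5  [terminal]
19. n9.env = false  [b.val > 1]
20. n9.tag = true  [b.val > 0]
21. n6.hot = false  [B₀.tag and B₁.env]
22. n6.off = 0  [0]
23. n0.hot = true  [S₁.hot == false]
24. n0.off = 10  [S₁.off + 10]

true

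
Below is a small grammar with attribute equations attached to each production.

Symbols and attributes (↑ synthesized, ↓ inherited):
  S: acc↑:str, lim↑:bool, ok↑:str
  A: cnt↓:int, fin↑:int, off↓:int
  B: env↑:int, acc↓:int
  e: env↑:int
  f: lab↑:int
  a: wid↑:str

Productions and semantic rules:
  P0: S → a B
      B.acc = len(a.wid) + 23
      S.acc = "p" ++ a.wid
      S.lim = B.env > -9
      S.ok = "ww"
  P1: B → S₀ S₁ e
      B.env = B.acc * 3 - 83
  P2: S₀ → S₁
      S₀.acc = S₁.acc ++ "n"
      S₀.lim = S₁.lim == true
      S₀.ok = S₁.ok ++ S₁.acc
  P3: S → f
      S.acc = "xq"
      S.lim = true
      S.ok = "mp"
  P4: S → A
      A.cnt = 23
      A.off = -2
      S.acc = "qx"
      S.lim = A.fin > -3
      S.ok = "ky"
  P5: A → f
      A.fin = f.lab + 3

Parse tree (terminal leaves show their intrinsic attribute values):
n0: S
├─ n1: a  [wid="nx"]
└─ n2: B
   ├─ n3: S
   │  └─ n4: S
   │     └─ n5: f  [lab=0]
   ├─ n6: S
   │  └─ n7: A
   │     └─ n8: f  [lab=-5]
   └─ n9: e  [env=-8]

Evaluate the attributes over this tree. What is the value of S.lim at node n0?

1. n1.wid = "nx"  [terminal]
2. n2.acc = 25  [len(a.wid) + 23]
3. n5.lab = 0  [terminal]
4. n4.acc = "xq"  ["xq"]
5. n4.lim = true  [true]
6. n4.ok = "mp"  ["mp"]
7. n3.acc = "xqn"  [S₁.acc ++ "n"]
8. n3.lim = true  [S₁.lim == true]
9. n3.ok = "mpxq"  [S₁.ok ++ S₁.acc]
10. n7.cnt = 23  [23]
11. n7.off = -2  [-2]
12. n8.lab = -5  [terminal]
13. n7.fin = -2  [f.lab + 3]
14. n6.acc = "qx"  ["qx"]
15. n6.lim = true  [A.fin > -3]
16. n6.ok = "ky"  ["ky"]
17. n9.env = -8  [terminal]
18. n2.env = -8  [B.acc * 3 - 83]
19. n0.acc = "pnx"  ["p" ++ a.wid]
20. n0.lim = true  [B.env > -9]
21. n0.ok = "ww"  ["ww"]

true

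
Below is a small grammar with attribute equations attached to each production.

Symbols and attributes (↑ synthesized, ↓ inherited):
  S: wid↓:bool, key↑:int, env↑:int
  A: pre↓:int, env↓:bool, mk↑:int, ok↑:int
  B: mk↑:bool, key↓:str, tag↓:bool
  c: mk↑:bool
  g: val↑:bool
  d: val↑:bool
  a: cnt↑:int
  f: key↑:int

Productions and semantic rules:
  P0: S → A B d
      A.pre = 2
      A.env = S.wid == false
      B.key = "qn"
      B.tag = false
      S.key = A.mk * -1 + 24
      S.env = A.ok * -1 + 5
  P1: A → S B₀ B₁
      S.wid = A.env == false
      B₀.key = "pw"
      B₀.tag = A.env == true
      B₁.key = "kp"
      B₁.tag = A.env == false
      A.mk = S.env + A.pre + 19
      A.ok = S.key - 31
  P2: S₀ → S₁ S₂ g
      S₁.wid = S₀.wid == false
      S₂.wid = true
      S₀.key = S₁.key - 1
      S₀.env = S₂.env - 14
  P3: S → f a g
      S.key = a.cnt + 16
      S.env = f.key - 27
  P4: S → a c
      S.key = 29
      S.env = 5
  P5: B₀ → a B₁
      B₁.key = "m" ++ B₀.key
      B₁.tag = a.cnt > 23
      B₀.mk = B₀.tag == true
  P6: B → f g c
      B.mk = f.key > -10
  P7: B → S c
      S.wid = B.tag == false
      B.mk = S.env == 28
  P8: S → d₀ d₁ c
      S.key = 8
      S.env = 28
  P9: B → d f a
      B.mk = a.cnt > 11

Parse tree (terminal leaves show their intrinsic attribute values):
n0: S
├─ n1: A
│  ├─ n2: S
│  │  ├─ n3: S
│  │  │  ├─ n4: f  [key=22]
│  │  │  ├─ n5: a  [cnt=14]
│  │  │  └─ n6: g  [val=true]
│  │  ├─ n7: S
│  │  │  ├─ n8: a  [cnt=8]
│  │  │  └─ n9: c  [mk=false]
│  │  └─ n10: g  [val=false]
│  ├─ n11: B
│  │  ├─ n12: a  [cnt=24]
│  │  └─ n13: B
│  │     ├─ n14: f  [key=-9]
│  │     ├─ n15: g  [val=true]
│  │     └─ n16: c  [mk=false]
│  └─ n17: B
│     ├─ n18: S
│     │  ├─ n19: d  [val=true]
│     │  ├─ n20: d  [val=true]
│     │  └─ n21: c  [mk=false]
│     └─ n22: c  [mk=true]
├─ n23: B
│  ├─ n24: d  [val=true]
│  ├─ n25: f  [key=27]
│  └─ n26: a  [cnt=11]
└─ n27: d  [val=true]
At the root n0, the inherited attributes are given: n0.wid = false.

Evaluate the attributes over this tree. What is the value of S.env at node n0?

1. n0.wid = false  [given at root]
2. n1.pre = 2  [2]
3. n1.env = true  [S.wid == false]
4. n2.wid = false  [A.env == false]
5. n3.wid = true  [S₀.wid == false]
6. n4.key = 22  [terminal]
7. n5.cnt = 14  [terminal]
8. n6.val = true  [terminal]
9. n3.key = 30  [a.cnt + 16]
10. n3.env = -5  [f.key - 27]
11. n7.wid = true  [true]
12. n8.cnt = 8  [terminal]
13. n9.mk = false  [terminal]
14. n7.key = 29  [29]
15. n7.env = 5  [5]
16. n10.val = false  [terminal]
17. n2.key = 29  [S₁.key - 1]
18. n2.env = -9  [S₂.env - 14]
19. n11.key = "pw"  ["pw"]
20. n11.tag = true  [A.env == true]
21. n12.cnt = 24  [terminal]
22. n13.key = "mpw"  ["m" ++ B₀.key]
23. n13.tag = true  [a.cnt > 23]
24. n14.key = -9  [terminal]
25. n15.val = true  [terminal]
26. n16.mk = false  [terminal]
27. n13.mk = true  [f.key > -10]
28. n11.mk = true  [B₀.tag == true]
29. n17.key = "kp"  ["kp"]
30. n17.tag = false  [A.env == false]
31. n18.wid = true  [B.tag == false]
32. n19.val = true  [terminal]
33. n20.val = true  [terminal]
34. n21.mk = false  [terminal]
35. n18.key = 8  [8]
36. n18.env = 28  [28]
37. n22.mk = true  [terminal]
38. n17.mk = true  [S.env == 28]
39. n1.mk = 12  [S.env + A.pre + 19]
40. n1.ok = -2  [S.key - 31]
41. n23.key = "qn"  ["qn"]
42. n23.tag = false  [false]
43. n24.val = true  [terminal]
44. n25.key = 27  [terminal]
45. n26.cnt = 11  [terminal]
46. n23.mk = false  [a.cnt > 11]
47. n27.val = true  [terminal]
48. n0.key = 12  [A.mk * -1 + 24]
49. n0.env = 7  [A.ok * -1 + 5]

7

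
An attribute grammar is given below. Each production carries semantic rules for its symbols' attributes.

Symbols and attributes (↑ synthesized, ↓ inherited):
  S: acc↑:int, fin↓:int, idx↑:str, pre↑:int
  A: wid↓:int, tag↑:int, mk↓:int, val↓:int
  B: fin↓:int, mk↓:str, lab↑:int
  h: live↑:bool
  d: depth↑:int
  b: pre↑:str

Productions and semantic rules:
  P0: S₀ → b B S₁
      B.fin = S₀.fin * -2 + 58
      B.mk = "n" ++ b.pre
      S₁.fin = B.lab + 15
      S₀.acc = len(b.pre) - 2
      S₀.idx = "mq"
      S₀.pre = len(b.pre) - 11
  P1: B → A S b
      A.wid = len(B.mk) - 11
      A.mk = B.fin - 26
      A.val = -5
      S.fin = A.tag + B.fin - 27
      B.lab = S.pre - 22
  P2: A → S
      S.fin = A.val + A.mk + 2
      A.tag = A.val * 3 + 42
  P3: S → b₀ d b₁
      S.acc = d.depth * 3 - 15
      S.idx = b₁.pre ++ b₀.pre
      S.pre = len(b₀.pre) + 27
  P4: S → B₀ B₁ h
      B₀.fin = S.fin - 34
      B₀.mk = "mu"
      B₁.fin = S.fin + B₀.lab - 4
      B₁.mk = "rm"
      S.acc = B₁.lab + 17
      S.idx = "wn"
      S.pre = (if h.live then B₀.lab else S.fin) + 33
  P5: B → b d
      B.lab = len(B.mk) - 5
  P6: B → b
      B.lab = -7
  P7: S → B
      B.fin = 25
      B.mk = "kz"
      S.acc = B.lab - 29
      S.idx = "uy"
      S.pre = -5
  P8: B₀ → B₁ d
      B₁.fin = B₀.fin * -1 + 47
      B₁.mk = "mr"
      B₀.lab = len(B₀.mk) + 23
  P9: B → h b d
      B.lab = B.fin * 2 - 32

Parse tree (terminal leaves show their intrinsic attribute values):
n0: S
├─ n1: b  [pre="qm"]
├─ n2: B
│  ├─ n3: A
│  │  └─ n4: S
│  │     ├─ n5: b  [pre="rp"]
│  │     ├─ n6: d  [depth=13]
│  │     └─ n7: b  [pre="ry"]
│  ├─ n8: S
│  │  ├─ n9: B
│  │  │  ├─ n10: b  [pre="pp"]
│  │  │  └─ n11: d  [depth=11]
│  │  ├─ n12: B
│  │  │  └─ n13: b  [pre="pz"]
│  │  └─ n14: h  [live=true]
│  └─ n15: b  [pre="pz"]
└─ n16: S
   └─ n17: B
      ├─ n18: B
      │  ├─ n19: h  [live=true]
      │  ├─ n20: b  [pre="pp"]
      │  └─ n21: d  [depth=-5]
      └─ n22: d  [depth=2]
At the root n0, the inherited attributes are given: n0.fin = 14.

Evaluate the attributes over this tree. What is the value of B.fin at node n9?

-4

1. n0.fin = 14  [given at root]
2. n1.pre = "qm"  [terminal]
3. n2.fin = 30  [S₀.fin * -2 + 58]
4. n2.mk = "nqm"  ["n" ++ b.pre]
5. n3.wid = -8  [len(B.mk) - 11]
6. n3.mk = 4  [B.fin - 26]
7. n3.val = -5  [-5]
8. n4.fin = 1  [A.val + A.mk + 2]
9. n5.pre = "rp"  [terminal]
10. n6.depth = 13  [terminal]
11. n7.pre = "ry"  [terminal]
12. n4.acc = 24  [d.depth * 3 - 15]
13. n4.idx = "ryrp"  [b₁.pre ++ b₀.pre]
14. n4.pre = 29  [len(b₀.pre) + 27]
15. n3.tag = 27  [A.val * 3 + 42]
16. n8.fin = 30  [A.tag + B.fin - 27]
17. n9.fin = -4  [S.fin - 34]
18. n9.mk = "mu"  ["mu"]
19. n10.pre = "pp"  [terminal]
20. n11.depth = 11  [terminal]
21. n9.lab = -3  [len(B.mk) - 5]
22. n12.fin = 23  [S.fin + B₀.lab - 4]
23. n12.mk = "rm"  ["rm"]
24. n13.pre = "pz"  [terminal]
25. n12.lab = -7  [-7]
26. n14.live = true  [terminal]
27. n8.acc = 10  [B₁.lab + 17]
28. n8.idx = "wn"  ["wn"]
29. n8.pre = 30  [(if h.live then B₀.lab else S.fin) + 33]
30. n15.pre = "pz"  [terminal]
31. n2.lab = 8  [S.pre - 22]
32. n16.fin = 23  [B.lab + 15]
33. n17.fin = 25  [25]
34. n17.mk = "kz"  ["kz"]
35. n18.fin = 22  [B₀.fin * -1 + 47]
36. n18.mk = "mr"  ["mr"]
37. n19.live = true  [terminal]
38. n20.pre = "pp"  [terminal]
39. n21.depth = -5  [terminal]
40. n18.lab = 12  [B.fin * 2 - 32]
41. n22.depth = 2  [terminal]
42. n17.lab = 25  [len(B₀.mk) + 23]
43. n16.acc = -4  [B.lab - 29]
44. n16.idx = "uy"  ["uy"]
45. n16.pre = -5  [-5]
46. n0.acc = 0  [len(b.pre) - 2]
47. n0.idx = "mq"  ["mq"]
48. n0.pre = -9  [len(b.pre) - 11]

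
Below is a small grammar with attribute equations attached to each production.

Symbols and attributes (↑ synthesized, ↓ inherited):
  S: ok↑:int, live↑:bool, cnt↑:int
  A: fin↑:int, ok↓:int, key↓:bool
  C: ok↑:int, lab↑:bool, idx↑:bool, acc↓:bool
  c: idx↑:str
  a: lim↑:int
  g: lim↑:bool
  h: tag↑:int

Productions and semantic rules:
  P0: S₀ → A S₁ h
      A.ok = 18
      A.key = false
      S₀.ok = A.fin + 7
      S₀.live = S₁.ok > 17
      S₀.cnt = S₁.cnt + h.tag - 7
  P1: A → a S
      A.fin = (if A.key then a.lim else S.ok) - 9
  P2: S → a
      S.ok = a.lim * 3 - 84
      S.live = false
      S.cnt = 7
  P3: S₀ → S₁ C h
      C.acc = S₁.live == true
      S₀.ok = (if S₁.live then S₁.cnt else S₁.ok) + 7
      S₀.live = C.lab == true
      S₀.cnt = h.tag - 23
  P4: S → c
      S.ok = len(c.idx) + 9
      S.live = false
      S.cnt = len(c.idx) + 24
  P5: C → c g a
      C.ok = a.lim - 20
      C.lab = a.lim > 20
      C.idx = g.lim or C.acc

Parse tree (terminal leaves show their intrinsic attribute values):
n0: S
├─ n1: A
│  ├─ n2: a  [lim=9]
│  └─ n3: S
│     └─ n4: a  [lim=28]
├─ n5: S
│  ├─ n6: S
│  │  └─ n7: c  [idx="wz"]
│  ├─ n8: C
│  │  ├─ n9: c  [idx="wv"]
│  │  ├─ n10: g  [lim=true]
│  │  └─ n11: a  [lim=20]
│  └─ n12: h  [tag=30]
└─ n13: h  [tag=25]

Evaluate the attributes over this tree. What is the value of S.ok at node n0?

1. n1.ok = 18  [18]
2. n1.key = false  [false]
3. n2.lim = 9  [terminal]
4. n4.lim = 28  [terminal]
5. n3.ok = 0  [a.lim * 3 - 84]
6. n3.live = false  [false]
7. n3.cnt = 7  [7]
8. n1.fin = -9  [(if A.key then a.lim else S.ok) - 9]
9. n7.idx = "wz"  [terminal]
10. n6.ok = 11  [len(c.idx) + 9]
11. n6.live = false  [false]
12. n6.cnt = 26  [len(c.idx) + 24]
13. n8.acc = false  [S₁.live == true]
14. n9.idx = "wv"  [terminal]
15. n10.lim = true  [terminal]
16. n11.lim = 20  [terminal]
17. n8.ok = 0  [a.lim - 20]
18. n8.lab = false  [a.lim > 20]
19. n8.idx = true  [g.lim or C.acc]
20. n12.tag = 30  [terminal]
21. n5.ok = 18  [(if S₁.live then S₁.cnt else S₁.ok) + 7]
22. n5.live = false  [C.lab == true]
23. n5.cnt = 7  [h.tag - 23]
24. n13.tag = 25  [terminal]
25. n0.ok = -2  [A.fin + 7]
26. n0.live = true  [S₁.ok > 17]
27. n0.cnt = 25  [S₁.cnt + h.tag - 7]

-2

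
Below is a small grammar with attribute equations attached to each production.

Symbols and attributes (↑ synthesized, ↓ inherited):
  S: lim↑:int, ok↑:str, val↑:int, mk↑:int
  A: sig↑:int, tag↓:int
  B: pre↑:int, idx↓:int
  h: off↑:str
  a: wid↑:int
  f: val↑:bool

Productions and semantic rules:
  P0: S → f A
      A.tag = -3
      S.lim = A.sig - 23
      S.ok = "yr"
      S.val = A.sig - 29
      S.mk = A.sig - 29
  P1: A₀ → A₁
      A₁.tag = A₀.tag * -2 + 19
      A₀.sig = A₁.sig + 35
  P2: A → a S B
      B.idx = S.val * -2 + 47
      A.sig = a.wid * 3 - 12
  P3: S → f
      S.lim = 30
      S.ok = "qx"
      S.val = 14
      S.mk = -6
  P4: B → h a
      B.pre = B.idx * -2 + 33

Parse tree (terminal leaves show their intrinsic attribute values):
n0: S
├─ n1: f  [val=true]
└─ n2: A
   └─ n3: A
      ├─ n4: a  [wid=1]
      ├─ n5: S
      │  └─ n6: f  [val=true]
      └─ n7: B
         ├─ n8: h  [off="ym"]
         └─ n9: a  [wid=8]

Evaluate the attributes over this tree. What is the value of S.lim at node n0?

3

1. n1.val = true  [terminal]
2. n2.tag = -3  [-3]
3. n3.tag = 25  [A₀.tag * -2 + 19]
4. n4.wid = 1  [terminal]
5. n6.val = true  [terminal]
6. n5.lim = 30  [30]
7. n5.ok = "qx"  ["qx"]
8. n5.val = 14  [14]
9. n5.mk = -6  [-6]
10. n7.idx = 19  [S.val * -2 + 47]
11. n8.off = "ym"  [terminal]
12. n9.wid = 8  [terminal]
13. n7.pre = -5  [B.idx * -2 + 33]
14. n3.sig = -9  [a.wid * 3 - 12]
15. n2.sig = 26  [A₁.sig + 35]
16. n0.lim = 3  [A.sig - 23]
17. n0.ok = "yr"  ["yr"]
18. n0.val = -3  [A.sig - 29]
19. n0.mk = -3  [A.sig - 29]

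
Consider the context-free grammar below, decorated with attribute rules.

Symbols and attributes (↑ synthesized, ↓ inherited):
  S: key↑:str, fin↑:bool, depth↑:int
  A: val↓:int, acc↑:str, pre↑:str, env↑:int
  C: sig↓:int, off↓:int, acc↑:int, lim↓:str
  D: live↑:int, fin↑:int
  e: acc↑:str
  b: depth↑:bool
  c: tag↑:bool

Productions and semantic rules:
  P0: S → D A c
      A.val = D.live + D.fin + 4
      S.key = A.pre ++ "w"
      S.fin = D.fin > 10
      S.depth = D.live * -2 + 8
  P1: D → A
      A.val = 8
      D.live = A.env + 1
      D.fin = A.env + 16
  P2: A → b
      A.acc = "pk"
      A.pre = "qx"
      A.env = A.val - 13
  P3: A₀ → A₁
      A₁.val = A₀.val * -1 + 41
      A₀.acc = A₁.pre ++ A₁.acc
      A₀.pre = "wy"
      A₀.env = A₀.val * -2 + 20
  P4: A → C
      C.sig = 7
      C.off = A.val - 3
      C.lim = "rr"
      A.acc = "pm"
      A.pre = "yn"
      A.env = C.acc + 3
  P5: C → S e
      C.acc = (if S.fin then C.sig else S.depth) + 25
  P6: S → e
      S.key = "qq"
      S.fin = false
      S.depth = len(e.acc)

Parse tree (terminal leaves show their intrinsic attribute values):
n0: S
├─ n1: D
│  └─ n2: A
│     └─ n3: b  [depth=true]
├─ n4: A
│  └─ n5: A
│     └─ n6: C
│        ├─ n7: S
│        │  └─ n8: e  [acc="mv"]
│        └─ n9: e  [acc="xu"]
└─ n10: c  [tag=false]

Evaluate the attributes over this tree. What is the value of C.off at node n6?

27

1. n2.val = 8  [8]
2. n3.depth = true  [terminal]
3. n2.acc = "pk"  ["pk"]
4. n2.pre = "qx"  ["qx"]
5. n2.env = -5  [A.val - 13]
6. n1.live = -4  [A.env + 1]
7. n1.fin = 11  [A.env + 16]
8. n4.val = 11  [D.live + D.fin + 4]
9. n5.val = 30  [A₀.val * -1 + 41]
10. n6.sig = 7  [7]
11. n6.off = 27  [A.val - 3]
12. n6.lim = "rr"  ["rr"]
13. n8.acc = "mv"  [terminal]
14. n7.key = "qq"  ["qq"]
15. n7.fin = false  [false]
16. n7.depth = 2  [len(e.acc)]
17. n9.acc = "xu"  [terminal]
18. n6.acc = 27  [(if S.fin then C.sig else S.depth) + 25]
19. n5.acc = "pm"  ["pm"]
20. n5.pre = "yn"  ["yn"]
21. n5.env = 30  [C.acc + 3]
22. n4.acc = "ynpm"  [A₁.pre ++ A₁.acc]
23. n4.pre = "wy"  ["wy"]
24. n4.env = -2  [A₀.val * -2 + 20]
25. n10.tag = false  [terminal]
26. n0.key = "wyw"  [A.pre ++ "w"]
27. n0.fin = true  [D.fin > 10]
28. n0.depth = 16  [D.live * -2 + 8]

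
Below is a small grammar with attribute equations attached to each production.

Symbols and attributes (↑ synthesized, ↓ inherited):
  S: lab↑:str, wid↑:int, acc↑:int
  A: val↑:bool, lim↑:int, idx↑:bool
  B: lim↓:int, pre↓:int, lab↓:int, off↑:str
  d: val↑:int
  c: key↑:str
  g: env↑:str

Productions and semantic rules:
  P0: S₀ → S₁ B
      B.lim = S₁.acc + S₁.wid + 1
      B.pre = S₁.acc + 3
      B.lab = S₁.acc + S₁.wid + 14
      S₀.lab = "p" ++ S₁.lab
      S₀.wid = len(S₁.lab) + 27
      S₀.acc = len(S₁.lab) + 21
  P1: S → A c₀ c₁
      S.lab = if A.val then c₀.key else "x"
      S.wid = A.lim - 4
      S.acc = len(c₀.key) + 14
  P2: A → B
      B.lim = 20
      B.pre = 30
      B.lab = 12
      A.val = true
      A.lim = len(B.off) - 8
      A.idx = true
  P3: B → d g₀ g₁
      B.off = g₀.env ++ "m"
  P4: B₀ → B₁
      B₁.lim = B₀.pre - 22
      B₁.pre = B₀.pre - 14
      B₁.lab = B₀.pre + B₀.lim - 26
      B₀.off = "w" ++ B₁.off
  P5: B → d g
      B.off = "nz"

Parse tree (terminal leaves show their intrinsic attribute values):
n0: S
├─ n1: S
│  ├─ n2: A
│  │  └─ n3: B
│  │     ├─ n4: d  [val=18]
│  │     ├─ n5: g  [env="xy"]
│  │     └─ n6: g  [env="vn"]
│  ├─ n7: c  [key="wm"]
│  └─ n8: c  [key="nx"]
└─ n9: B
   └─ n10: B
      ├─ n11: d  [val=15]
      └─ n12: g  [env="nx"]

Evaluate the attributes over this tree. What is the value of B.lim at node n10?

1. n3.lim = 20  [20]
2. n3.pre = 30  [30]
3. n3.lab = 12  [12]
4. n4.val = 18  [terminal]
5. n5.env = "xy"  [terminal]
6. n6.env = "vn"  [terminal]
7. n3.off = "xym"  [g₀.env ++ "m"]
8. n2.val = true  [true]
9. n2.lim = -5  [len(B.off) - 8]
10. n2.idx = true  [true]
11. n7.key = "wm"  [terminal]
12. n8.key = "nx"  [terminal]
13. n1.lab = "wm"  [if A.val then c₀.key else "x"]
14. n1.wid = -9  [A.lim - 4]
15. n1.acc = 16  [len(c₀.key) + 14]
16. n9.lim = 8  [S₁.acc + S₁.wid + 1]
17. n9.pre = 19  [S₁.acc + 3]
18. n9.lab = 21  [S₁.acc + S₁.wid + 14]
19. n10.lim = -3  [B₀.pre - 22]
20. n10.pre = 5  [B₀.pre - 14]
21. n10.lab = 1  [B₀.pre + B₀.lim - 26]
22. n11.val = 15  [terminal]
23. n12.env = "nx"  [terminal]
24. n10.off = "nz"  ["nz"]
25. n9.off = "wnz"  ["w" ++ B₁.off]
26. n0.lab = "pwm"  ["p" ++ S₁.lab]
27. n0.wid = 29  [len(S₁.lab) + 27]
28. n0.acc = 23  [len(S₁.lab) + 21]

-3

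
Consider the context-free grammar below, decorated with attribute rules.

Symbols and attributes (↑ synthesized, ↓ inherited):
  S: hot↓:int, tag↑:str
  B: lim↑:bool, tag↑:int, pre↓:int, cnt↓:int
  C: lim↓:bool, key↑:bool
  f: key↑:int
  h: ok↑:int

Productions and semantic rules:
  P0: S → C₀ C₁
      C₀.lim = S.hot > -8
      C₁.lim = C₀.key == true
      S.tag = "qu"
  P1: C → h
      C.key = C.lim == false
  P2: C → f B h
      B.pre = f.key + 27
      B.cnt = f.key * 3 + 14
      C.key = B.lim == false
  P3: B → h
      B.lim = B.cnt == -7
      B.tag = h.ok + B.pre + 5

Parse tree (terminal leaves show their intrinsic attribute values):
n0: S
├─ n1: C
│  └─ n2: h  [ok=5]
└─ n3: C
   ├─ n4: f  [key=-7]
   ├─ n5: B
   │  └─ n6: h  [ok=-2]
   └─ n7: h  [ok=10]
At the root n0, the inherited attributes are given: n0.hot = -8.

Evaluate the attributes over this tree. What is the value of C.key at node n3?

false

1. n0.hot = -8  [given at root]
2. n1.lim = false  [S.hot > -8]
3. n2.ok = 5  [terminal]
4. n1.key = true  [C.lim == false]
5. n3.lim = true  [C₀.key == true]
6. n4.key = -7  [terminal]
7. n5.pre = 20  [f.key + 27]
8. n5.cnt = -7  [f.key * 3 + 14]
9. n6.ok = -2  [terminal]
10. n5.lim = true  [B.cnt == -7]
11. n5.tag = 23  [h.ok + B.pre + 5]
12. n7.ok = 10  [terminal]
13. n3.key = false  [B.lim == false]
14. n0.tag = "qu"  ["qu"]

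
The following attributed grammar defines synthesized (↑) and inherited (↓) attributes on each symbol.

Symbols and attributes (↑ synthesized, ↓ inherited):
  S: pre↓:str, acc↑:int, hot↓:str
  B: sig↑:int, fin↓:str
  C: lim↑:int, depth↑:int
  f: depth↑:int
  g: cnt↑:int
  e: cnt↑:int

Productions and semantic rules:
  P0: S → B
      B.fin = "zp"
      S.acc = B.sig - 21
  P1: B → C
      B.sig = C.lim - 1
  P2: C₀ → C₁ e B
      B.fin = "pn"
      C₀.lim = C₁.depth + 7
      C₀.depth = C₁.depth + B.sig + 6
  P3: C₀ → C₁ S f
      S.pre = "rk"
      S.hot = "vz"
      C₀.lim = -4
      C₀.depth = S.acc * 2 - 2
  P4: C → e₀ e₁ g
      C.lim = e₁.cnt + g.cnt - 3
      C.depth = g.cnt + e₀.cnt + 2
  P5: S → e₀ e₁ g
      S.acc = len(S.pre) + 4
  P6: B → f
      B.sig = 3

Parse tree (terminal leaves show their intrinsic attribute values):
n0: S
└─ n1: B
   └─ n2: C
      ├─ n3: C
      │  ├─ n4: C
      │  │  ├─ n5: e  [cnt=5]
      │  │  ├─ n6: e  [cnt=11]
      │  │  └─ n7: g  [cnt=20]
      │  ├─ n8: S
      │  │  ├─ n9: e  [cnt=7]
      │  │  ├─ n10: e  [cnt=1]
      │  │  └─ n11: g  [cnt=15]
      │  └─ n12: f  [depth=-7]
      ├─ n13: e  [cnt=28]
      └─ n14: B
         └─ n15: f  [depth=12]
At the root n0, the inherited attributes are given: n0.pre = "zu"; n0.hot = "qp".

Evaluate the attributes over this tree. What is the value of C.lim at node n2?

17

1. n0.pre = "zu"  [given at root]
2. n0.hot = "qp"  [given at root]
3. n1.fin = "zp"  ["zp"]
4. n5.cnt = 5  [terminal]
5. n6.cnt = 11  [terminal]
6. n7.cnt = 20  [terminal]
7. n4.lim = 28  [e₁.cnt + g.cnt - 3]
8. n4.depth = 27  [g.cnt + e₀.cnt + 2]
9. n8.pre = "rk"  ["rk"]
10. n8.hot = "vz"  ["vz"]
11. n9.cnt = 7  [terminal]
12. n10.cnt = 1  [terminal]
13. n11.cnt = 15  [terminal]
14. n8.acc = 6  [len(S.pre) + 4]
15. n12.depth = -7  [terminal]
16. n3.lim = -4  [-4]
17. n3.depth = 10  [S.acc * 2 - 2]
18. n13.cnt = 28  [terminal]
19. n14.fin = "pn"  ["pn"]
20. n15.depth = 12  [terminal]
21. n14.sig = 3  [3]
22. n2.lim = 17  [C₁.depth + 7]
23. n2.depth = 19  [C₁.depth + B.sig + 6]
24. n1.sig = 16  [C.lim - 1]
25. n0.acc = -5  [B.sig - 21]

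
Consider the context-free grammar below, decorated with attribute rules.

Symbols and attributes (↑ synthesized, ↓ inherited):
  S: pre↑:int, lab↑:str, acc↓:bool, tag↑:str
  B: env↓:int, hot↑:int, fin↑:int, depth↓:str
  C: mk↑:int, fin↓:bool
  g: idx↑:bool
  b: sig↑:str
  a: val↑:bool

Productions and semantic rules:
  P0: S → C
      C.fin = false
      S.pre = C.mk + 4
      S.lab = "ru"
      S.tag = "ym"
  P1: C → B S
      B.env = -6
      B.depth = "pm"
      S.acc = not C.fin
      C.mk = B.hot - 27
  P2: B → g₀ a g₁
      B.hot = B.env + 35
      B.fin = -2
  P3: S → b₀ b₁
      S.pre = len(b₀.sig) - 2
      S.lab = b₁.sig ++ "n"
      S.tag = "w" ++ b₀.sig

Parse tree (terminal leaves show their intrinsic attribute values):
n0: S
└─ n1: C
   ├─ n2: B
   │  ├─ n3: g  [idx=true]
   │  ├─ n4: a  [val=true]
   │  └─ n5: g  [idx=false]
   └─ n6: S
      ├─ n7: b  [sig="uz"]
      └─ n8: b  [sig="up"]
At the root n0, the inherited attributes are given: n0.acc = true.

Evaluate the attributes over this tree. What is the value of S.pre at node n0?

6

1. n0.acc = true  [given at root]
2. n1.fin = false  [false]
3. n2.env = -6  [-6]
4. n2.depth = "pm"  ["pm"]
5. n3.idx = true  [terminal]
6. n4.val = true  [terminal]
7. n5.idx = false  [terminal]
8. n2.hot = 29  [B.env + 35]
9. n2.fin = -2  [-2]
10. n6.acc = true  [not C.fin]
11. n7.sig = "uz"  [terminal]
12. n8.sig = "up"  [terminal]
13. n6.pre = 0  [len(b₀.sig) - 2]
14. n6.lab = "upn"  [b₁.sig ++ "n"]
15. n6.tag = "wuz"  ["w" ++ b₀.sig]
16. n1.mk = 2  [B.hot - 27]
17. n0.pre = 6  [C.mk + 4]
18. n0.lab = "ru"  ["ru"]
19. n0.tag = "ym"  ["ym"]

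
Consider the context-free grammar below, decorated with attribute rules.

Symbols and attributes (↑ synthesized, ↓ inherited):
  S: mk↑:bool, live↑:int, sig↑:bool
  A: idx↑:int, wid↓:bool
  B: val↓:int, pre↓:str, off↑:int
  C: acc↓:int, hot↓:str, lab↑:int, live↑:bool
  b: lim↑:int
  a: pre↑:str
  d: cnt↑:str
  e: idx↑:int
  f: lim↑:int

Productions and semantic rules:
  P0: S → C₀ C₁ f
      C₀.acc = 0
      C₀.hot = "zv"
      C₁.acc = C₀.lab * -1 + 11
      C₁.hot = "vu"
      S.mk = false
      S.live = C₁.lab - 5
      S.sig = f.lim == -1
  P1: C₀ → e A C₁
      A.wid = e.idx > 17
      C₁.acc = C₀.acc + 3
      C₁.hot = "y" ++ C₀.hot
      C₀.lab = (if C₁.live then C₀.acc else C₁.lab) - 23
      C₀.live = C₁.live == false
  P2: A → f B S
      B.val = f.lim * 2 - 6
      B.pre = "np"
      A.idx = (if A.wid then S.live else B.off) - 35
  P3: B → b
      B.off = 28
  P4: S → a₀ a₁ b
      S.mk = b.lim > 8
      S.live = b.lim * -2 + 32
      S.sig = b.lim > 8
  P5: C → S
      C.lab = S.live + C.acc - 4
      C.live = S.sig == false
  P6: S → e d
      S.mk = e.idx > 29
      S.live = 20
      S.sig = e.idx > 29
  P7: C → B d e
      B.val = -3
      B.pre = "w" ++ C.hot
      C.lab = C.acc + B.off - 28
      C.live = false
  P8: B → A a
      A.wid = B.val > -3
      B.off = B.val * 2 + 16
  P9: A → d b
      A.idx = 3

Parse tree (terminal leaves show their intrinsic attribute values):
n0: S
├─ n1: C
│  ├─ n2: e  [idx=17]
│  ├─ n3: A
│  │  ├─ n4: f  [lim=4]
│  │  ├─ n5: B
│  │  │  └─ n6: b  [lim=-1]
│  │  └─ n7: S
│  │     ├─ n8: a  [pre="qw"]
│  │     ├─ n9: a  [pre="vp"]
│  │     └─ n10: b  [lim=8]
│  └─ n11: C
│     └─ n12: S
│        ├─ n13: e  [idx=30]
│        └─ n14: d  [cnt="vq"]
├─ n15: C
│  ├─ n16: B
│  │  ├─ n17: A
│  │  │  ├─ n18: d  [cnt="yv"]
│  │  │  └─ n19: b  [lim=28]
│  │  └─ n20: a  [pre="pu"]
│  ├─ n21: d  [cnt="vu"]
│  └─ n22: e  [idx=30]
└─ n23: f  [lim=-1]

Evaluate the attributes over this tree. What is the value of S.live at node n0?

1. n1.acc = 0  [0]
2. n1.hot = "zv"  ["zv"]
3. n2.idx = 17  [terminal]
4. n3.wid = false  [e.idx > 17]
5. n4.lim = 4  [terminal]
6. n5.val = 2  [f.lim * 2 - 6]
7. n5.pre = "np"  ["np"]
8. n6.lim = -1  [terminal]
9. n5.off = 28  [28]
10. n8.pre = "qw"  [terminal]
11. n9.pre = "vp"  [terminal]
12. n10.lim = 8  [terminal]
13. n7.mk = false  [b.lim > 8]
14. n7.live = 16  [b.lim * -2 + 32]
15. n7.sig = false  [b.lim > 8]
16. n3.idx = -7  [(if A.wid then S.live else B.off) - 35]
17. n11.acc = 3  [C₀.acc + 3]
18. n11.hot = "yzv"  ["y" ++ C₀.hot]
19. n13.idx = 30  [terminal]
20. n14.cnt = "vq"  [terminal]
21. n12.mk = true  [e.idx > 29]
22. n12.live = 20  [20]
23. n12.sig = true  [e.idx > 29]
24. n11.lab = 19  [S.live + C.acc - 4]
25. n11.live = false  [S.sig == false]
26. n1.lab = -4  [(if C₁.live then C₀.acc else C₁.lab) - 23]
27. n1.live = true  [C₁.live == false]
28. n15.acc = 15  [C₀.lab * -1 + 11]
29. n15.hot = "vu"  ["vu"]
30. n16.val = -3  [-3]
31. n16.pre = "wvu"  ["w" ++ C.hot]
32. n17.wid = false  [B.val > -3]
33. n18.cnt = "yv"  [terminal]
34. n19.lim = 28  [terminal]
35. n17.idx = 3  [3]
36. n20.pre = "pu"  [terminal]
37. n16.off = 10  [B.val * 2 + 16]
38. n21.cnt = "vu"  [terminal]
39. n22.idx = 30  [terminal]
40. n15.lab = -3  [C.acc + B.off - 28]
41. n15.live = false  [false]
42. n23.lim = -1  [terminal]
43. n0.mk = false  [false]
44. n0.live = -8  [C₁.lab - 5]
45. n0.sig = true  [f.lim == -1]

-8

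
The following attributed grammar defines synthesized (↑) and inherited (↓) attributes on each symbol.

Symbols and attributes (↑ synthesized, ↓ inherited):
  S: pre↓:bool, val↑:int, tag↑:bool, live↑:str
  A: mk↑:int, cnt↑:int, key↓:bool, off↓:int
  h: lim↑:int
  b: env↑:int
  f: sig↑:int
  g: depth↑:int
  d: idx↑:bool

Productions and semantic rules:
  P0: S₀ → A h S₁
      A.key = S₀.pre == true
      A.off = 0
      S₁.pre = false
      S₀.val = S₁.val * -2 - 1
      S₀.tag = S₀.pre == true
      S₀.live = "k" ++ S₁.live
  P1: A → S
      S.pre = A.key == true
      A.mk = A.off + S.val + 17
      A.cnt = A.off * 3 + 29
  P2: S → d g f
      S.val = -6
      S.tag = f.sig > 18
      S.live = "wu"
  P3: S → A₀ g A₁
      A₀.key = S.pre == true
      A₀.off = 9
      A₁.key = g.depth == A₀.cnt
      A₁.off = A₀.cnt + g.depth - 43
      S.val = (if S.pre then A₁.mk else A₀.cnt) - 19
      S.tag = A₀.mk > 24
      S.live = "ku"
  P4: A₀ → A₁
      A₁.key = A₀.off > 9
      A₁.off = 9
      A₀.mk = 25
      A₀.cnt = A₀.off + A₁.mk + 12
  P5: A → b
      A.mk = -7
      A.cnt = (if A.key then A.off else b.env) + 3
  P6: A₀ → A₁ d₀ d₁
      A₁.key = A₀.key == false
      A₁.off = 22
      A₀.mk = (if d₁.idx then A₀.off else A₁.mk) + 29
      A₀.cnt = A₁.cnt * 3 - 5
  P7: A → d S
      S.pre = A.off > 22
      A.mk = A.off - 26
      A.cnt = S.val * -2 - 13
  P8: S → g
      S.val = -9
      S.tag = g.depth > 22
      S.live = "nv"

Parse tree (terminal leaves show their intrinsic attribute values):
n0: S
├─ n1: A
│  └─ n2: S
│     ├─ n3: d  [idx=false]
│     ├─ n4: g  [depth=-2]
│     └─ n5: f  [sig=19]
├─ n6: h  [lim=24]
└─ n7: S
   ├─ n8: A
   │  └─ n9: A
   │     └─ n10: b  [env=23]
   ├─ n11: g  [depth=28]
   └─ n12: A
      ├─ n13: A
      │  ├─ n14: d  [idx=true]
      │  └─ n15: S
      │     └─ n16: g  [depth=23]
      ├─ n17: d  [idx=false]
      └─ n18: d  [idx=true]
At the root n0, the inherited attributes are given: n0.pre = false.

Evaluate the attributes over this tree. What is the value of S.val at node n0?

9

1. n0.pre = false  [given at root]
2. n1.key = false  [S₀.pre == true]
3. n1.off = 0  [0]
4. n2.pre = false  [A.key == true]
5. n3.idx = false  [terminal]
6. n4.depth = -2  [terminal]
7. n5.sig = 19  [terminal]
8. n2.val = -6  [-6]
9. n2.tag = true  [f.sig > 18]
10. n2.live = "wu"  ["wu"]
11. n1.mk = 11  [A.off + S.val + 17]
12. n1.cnt = 29  [A.off * 3 + 29]
13. n6.lim = 24  [terminal]
14. n7.pre = false  [false]
15. n8.key = false  [S.pre == true]
16. n8.off = 9  [9]
17. n9.key = false  [A₀.off > 9]
18. n9.off = 9  [9]
19. n10.env = 23  [terminal]
20. n9.mk = -7  [-7]
21. n9.cnt = 26  [(if A.key then A.off else b.env) + 3]
22. n8.mk = 25  [25]
23. n8.cnt = 14  [A₀.off + A₁.mk + 12]
24. n11.depth = 28  [terminal]
25. n12.key = false  [g.depth == A₀.cnt]
26. n12.off = -1  [A₀.cnt + g.depth - 43]
27. n13.key = true  [A₀.key == false]
28. n13.off = 22  [22]
29. n14.idx = true  [terminal]
30. n15.pre = false  [A.off > 22]
31. n16.depth = 23  [terminal]
32. n15.val = -9  [-9]
33. n15.tag = true  [g.depth > 22]
34. n15.live = "nv"  ["nv"]
35. n13.mk = -4  [A.off - 26]
36. n13.cnt = 5  [S.val * -2 - 13]
37. n17.idx = false  [terminal]
38. n18.idx = true  [terminal]
39. n12.mk = 28  [(if d₁.idx then A₀.off else A₁.mk) + 29]
40. n12.cnt = 10  [A₁.cnt * 3 - 5]
41. n7.val = -5  [(if S.pre then A₁.mk else A₀.cnt) - 19]
42. n7.tag = true  [A₀.mk > 24]
43. n7.live = "ku"  ["ku"]
44. n0.val = 9  [S₁.val * -2 - 1]
45. n0.tag = false  [S₀.pre == true]
46. n0.live = "kku"  ["k" ++ S₁.live]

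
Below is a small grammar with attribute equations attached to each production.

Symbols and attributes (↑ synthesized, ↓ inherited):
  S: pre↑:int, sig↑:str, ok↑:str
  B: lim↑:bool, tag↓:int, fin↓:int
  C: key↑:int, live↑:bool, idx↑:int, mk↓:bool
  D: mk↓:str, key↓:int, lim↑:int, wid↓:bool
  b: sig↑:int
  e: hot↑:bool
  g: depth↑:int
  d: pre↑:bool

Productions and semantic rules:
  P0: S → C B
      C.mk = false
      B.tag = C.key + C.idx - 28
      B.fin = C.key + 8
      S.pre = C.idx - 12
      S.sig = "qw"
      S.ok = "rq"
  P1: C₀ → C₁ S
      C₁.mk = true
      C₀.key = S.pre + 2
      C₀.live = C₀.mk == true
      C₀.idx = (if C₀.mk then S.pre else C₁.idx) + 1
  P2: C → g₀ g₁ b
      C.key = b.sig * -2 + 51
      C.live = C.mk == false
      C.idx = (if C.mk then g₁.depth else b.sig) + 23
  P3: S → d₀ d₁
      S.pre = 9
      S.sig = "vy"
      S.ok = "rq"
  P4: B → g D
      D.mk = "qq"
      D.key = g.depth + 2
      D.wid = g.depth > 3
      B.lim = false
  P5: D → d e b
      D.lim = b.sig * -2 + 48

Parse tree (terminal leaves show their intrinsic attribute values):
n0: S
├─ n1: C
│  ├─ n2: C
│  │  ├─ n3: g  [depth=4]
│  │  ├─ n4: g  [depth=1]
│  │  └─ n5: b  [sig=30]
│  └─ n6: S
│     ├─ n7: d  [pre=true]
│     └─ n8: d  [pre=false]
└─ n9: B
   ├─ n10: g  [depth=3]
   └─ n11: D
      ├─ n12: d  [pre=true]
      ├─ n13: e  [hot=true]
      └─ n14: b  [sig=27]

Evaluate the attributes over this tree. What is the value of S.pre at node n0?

13

1. n1.mk = false  [false]
2. n2.mk = true  [true]
3. n3.depth = 4  [terminal]
4. n4.depth = 1  [terminal]
5. n5.sig = 30  [terminal]
6. n2.key = -9  [b.sig * -2 + 51]
7. n2.live = false  [C.mk == false]
8. n2.idx = 24  [(if C.mk then g₁.depth else b.sig) + 23]
9. n7.pre = true  [terminal]
10. n8.pre = false  [terminal]
11. n6.pre = 9  [9]
12. n6.sig = "vy"  ["vy"]
13. n6.ok = "rq"  ["rq"]
14. n1.key = 11  [S.pre + 2]
15. n1.live = false  [C₀.mk == true]
16. n1.idx = 25  [(if C₀.mk then S.pre else C₁.idx) + 1]
17. n9.tag = 8  [C.key + C.idx - 28]
18. n9.fin = 19  [C.key + 8]
19. n10.depth = 3  [terminal]
20. n11.mk = "qq"  ["qq"]
21. n11.key = 5  [g.depth + 2]
22. n11.wid = false  [g.depth > 3]
23. n12.pre = true  [terminal]
24. n13.hot = true  [terminal]
25. n14.sig = 27  [terminal]
26. n11.lim = -6  [b.sig * -2 + 48]
27. n9.lim = false  [false]
28. n0.pre = 13  [C.idx - 12]
29. n0.sig = "qw"  ["qw"]
30. n0.ok = "rq"  ["rq"]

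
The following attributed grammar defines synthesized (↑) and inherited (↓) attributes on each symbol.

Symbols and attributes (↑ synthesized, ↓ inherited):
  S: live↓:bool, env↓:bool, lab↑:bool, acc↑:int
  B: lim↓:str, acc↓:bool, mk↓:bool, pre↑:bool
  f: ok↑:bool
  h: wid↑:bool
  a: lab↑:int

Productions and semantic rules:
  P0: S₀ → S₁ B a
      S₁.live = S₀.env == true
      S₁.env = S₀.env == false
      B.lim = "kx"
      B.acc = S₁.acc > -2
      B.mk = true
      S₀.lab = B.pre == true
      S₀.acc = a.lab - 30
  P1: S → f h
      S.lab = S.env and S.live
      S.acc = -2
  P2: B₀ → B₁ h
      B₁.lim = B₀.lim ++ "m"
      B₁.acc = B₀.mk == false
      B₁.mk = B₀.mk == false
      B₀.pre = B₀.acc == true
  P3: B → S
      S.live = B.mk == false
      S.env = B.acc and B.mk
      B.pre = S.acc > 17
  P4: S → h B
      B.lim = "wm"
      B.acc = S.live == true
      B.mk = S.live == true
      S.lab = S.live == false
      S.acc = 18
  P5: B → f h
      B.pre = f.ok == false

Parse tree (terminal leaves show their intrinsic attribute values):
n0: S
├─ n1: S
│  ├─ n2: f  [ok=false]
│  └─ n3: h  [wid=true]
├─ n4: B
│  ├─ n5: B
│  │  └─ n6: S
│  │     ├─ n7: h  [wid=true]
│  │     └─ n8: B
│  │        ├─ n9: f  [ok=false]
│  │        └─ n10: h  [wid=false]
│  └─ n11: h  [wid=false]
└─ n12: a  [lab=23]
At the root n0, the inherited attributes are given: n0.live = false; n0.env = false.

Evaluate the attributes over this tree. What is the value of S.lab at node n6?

1. n0.live = false  [given at root]
2. n0.env = false  [given at root]
3. n1.live = false  [S₀.env == true]
4. n1.env = true  [S₀.env == false]
5. n2.ok = false  [terminal]
6. n3.wid = true  [terminal]
7. n1.lab = false  [S.env and S.live]
8. n1.acc = -2  [-2]
9. n4.lim = "kx"  ["kx"]
10. n4.acc = false  [S₁.acc > -2]
11. n4.mk = true  [true]
12. n5.lim = "kxm"  [B₀.lim ++ "m"]
13. n5.acc = false  [B₀.mk == false]
14. n5.mk = false  [B₀.mk == false]
15. n6.live = true  [B.mk == false]
16. n6.env = false  [B.acc and B.mk]
17. n7.wid = true  [terminal]
18. n8.lim = "wm"  ["wm"]
19. n8.acc = true  [S.live == true]
20. n8.mk = true  [S.live == true]
21. n9.ok = false  [terminal]
22. n10.wid = false  [terminal]
23. n8.pre = true  [f.ok == false]
24. n6.lab = false  [S.live == false]
25. n6.acc = 18  [18]
26. n5.pre = true  [S.acc > 17]
27. n11.wid = false  [terminal]
28. n4.pre = false  [B₀.acc == true]
29. n12.lab = 23  [terminal]
30. n0.lab = false  [B.pre == true]
31. n0.acc = -7  [a.lab - 30]

false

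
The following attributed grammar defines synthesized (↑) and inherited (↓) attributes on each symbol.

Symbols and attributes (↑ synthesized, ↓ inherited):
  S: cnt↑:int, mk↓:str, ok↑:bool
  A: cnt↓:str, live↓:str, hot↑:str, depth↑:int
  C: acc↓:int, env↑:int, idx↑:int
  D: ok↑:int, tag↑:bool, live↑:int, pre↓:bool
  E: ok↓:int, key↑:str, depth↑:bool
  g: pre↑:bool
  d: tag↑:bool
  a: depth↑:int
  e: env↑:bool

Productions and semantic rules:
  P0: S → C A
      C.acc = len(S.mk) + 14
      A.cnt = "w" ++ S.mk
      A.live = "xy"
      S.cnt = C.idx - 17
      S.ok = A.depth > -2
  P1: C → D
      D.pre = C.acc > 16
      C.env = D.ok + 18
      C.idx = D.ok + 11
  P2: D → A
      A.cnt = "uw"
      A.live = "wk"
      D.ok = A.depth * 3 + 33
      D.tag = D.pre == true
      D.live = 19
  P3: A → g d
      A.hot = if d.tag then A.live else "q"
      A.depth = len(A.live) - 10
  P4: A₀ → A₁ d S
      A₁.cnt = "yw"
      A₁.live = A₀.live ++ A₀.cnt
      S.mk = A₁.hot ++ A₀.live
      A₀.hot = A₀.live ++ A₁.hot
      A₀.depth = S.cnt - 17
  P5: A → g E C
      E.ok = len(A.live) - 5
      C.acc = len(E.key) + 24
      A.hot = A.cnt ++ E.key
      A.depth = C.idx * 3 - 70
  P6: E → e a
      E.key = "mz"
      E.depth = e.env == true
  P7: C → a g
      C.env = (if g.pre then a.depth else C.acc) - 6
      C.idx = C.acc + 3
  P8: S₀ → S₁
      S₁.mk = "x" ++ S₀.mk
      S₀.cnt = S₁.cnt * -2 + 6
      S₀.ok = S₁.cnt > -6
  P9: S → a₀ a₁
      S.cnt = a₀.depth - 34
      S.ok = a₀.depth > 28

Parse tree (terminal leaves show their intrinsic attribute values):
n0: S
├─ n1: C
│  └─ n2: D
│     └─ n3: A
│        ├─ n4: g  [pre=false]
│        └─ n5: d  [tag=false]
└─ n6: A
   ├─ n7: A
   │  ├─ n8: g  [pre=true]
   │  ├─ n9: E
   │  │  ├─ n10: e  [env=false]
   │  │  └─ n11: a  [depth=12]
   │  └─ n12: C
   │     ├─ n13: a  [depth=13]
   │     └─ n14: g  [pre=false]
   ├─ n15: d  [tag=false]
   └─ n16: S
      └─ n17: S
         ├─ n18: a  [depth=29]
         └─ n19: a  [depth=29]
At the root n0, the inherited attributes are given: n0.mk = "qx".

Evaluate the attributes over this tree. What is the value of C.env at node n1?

1. n0.mk = "qx"  [given at root]
2. n1.acc = 16  [len(S.mk) + 14]
3. n2.pre = false  [C.acc > 16]
4. n3.cnt = "uw"  ["uw"]
5. n3.live = "wk"  ["wk"]
6. n4.pre = false  [terminal]
7. n5.tag = false  [terminal]
8. n3.hot = "q"  [if d.tag then A.live else "q"]
9. n3.depth = -8  [len(A.live) - 10]
10. n2.ok = 9  [A.depth * 3 + 33]
11. n2.tag = false  [D.pre == true]
12. n2.live = 19  [19]
13. n1.env = 27  [D.ok + 18]
14. n1.idx = 20  [D.ok + 11]
15. n6.cnt = "wqx"  ["w" ++ S.mk]
16. n6.live = "xy"  ["xy"]
17. n7.cnt = "yw"  ["yw"]
18. n7.live = "xywqx"  [A₀.live ++ A₀.cnt]
19. n8.pre = true  [terminal]
20. n9.ok = 0  [len(A.live) - 5]
21. n10.env = false  [terminal]
22. n11.depth = 12  [terminal]
23. n9.key = "mz"  ["mz"]
24. n9.depth = false  [e.env == true]
25. n12.acc = 26  [len(E.key) + 24]
26. n13.depth = 13  [terminal]
27. n14.pre = false  [terminal]
28. n12.env = 20  [(if g.pre then a.depth else C.acc) - 6]
29. n12.idx = 29  [C.acc + 3]
30. n7.hot = "ywmz"  [A.cnt ++ E.key]
31. n7.depth = 17  [C.idx * 3 - 70]
32. n15.tag = false  [terminal]
33. n16.mk = "ywmzxy"  [A₁.hot ++ A₀.live]
34. n17.mk = "xywmzxy"  ["x" ++ S₀.mk]
35. n18.depth = 29  [terminal]
36. n19.depth = 29  [terminal]
37. n17.cnt = -5  [a₀.depth - 34]
38. n17.ok = true  [a₀.depth > 28]
39. n16.cnt = 16  [S₁.cnt * -2 + 6]
40. n16.ok = true  [S₁.cnt > -6]
41. n6.hot = "xyywmz"  [A₀.live ++ A₁.hot]
42. n6.depth = -1  [S.cnt - 17]
43. n0.cnt = 3  [C.idx - 17]
44. n0.ok = true  [A.depth > -2]

27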